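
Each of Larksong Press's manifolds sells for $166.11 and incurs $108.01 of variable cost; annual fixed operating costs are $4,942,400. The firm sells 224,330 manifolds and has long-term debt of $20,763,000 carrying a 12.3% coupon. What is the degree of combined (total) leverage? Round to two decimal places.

2.35

Contribution at this volume is 224,330 × $58.10 = $13,033,573.00.
Subtracting fixed costs: EBIT = $13,033,573.00 − $4,942,400 = $8,091,173.00. Interest = $2,553,849.00, so EBIT − I = $5,537,324.00.
Degree of total leverage = total CM / (EBIT − interest) = $13,033,573.00 / $5,537,324.00 = 2.3538.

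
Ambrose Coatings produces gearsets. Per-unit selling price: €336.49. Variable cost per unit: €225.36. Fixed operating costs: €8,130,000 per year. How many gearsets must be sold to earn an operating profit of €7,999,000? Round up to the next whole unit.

145,137 gearsets

Unit CM = price − variable cost = €336.49 − €225.36 = €111.13.
Units = (FC + target) / CM = (€8,130,000 + €7,999,000) / €111.13 = 145,136.33, so 145,137 gearsets.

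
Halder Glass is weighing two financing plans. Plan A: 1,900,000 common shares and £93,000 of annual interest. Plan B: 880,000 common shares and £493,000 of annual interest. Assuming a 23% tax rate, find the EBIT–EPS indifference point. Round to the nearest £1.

At indifference, (EBIT − 93,000)(1 − t)/1,900,000 = (EBIT − 493,000)(1 − t)/880,000.
The (1 − t) factor cancels: (EBIT − 93,000) × 880,000 = (EBIT − 493,000) × 1,900,000.
EBIT × (1,900,000 − 880,000) = 493,000 × 1,900,000 − 93,000 × 880,000 = 854,860,000,000, so EBIT = 854,860,000,000 ÷ 1,020,000 = 838,098.04.

£838,098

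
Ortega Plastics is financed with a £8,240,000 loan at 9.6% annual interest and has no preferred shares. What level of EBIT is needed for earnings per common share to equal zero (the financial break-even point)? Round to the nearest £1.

£791,040

Annual interest = 9.6% × £8,240,000 = £791,040.00.
Without preferred stock the financial break-even is simply EBIT = interest = £791,040.00.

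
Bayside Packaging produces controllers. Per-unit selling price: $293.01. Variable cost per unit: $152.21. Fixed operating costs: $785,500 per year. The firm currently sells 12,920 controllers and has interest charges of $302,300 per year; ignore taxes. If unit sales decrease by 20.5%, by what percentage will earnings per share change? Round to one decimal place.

Total contribution margin = 12,920 × $140.80 = $1,819,136.00.
EBIT = $1,819,136.00 − $785,500 = $1,033,636.00.
Interest = $302,300.00, so EBIT − I = $731,336.00.
Degree of combined leverage = contribution ÷ (EBIT − I) = $1,819,136.00 ÷ $731,336.00 = 2.4874.
%ΔEPS = DCL × %ΔSales = 2.4874 × -20.5% = -51.0%.

-51.0%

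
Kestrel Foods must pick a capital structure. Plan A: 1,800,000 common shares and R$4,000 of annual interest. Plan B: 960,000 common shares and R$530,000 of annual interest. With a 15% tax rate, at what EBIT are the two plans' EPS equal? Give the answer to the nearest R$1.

Set EPS_A = EPS_B: (EBIT − R$4,000)(1 − 0.15) ÷ 1,800,000 = (EBIT − R$530,000)(1 − 0.15) ÷ 960,000.
The (1 − t) factor cancels: (EBIT − 4,000) × 960,000 = (EBIT − 530,000) × 1,800,000.
Solving, EBIT = (530,000·1,800,000 − 4,000·960,000) / (1,800,000 − 960,000) = 950,160,000,000 / 840,000 = 1,131,142.86.

R$1,131,143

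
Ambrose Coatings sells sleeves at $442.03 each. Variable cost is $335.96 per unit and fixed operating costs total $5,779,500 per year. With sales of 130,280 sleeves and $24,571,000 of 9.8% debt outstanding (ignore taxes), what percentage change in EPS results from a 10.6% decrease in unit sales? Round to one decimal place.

Total contribution margin = 130,280 × $106.07 = $13,818,799.60.
Subtracting fixed costs: EBIT = $13,818,799.60 − $5,779,500 = $8,039,299.60.
After interest of $2,407,958.00, pre-tax earnings = $5,631,341.60.
Degree of combined leverage = contribution ÷ (EBIT − I) = $13,818,799.60 ÷ $5,631,341.60 = 2.4539.
EPS therefore changes by 2.4539 × (-10.6%) = -26.0%.

-26.0%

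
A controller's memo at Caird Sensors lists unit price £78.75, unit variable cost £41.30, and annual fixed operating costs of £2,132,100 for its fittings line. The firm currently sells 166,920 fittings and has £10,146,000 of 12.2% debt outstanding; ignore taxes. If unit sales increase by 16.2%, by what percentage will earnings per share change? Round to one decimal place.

Total contribution margin = 166,920 × £37.45 = £6,251,154.00.
EBIT = £6,251,154.00 − £2,132,100 = £4,119,054.00.
After interest of £1,237,812.00, pre-tax earnings = £2,881,242.00.
DCL = total CM / (EBIT − I) = £6,251,154.00 / £2,881,242.00 = 2.1696.
%ΔEPS = DCL × %ΔSales = 2.1696 × +16.2% = +35.1%.

+35.1%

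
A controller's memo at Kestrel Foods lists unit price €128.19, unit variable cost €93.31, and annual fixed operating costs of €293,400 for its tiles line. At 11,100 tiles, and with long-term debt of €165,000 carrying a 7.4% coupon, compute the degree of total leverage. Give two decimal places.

At 11,100 units, contribution = 11,100 × €34.88 = €387,168.00.
Operating income = contribution − fixed costs = €387,168.00 − €293,400 = €93,768.00. Interest = €12,210.00.
DOL = €387,168.00 ÷ €93,768.00 = 4.1290; DFL = €93,768.00 ÷ €81,558.00 = 1.1497.
DCL = DOL × DFL = 4.1290 × 1.1497 = 4.7471.

4.75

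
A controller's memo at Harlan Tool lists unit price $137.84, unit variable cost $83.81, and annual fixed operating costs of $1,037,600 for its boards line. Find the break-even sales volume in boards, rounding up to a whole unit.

19,205 boards

Each unit contributes $137.84 − $83.81 = $54.03.
Break-even Q = $1,037,600 / $54.03 = 19,204.15 → 19,205 boards.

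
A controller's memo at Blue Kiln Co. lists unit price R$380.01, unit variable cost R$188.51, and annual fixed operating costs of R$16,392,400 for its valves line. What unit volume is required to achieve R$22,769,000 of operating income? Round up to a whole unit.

204,499 valves

Unit CM = price − variable cost = R$380.01 − R$188.51 = R$191.50.
Units = (FC + target) / CM = (R$16,392,400 + R$22,769,000) / R$191.50 = 204,498.17, so 204,499 valves.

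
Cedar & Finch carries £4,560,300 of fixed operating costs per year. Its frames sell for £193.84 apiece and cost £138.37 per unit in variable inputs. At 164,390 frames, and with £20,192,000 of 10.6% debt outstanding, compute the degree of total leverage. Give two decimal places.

At 164,390 units, contribution = 164,390 × £55.47 = £9,118,713.30.
Subtracting fixed costs: EBIT = £9,118,713.30 − £4,560,300 = £4,558,413.30. Interest = £2,140,352.00.
DOL = £9,118,713.30 ÷ £4,558,413.30 = 2.0004; DFL = £4,558,413.30 ÷ £2,418,061.30 = 1.8852.
Combined leverage = 2.0004 × 1.8852 = 3.7712.

3.77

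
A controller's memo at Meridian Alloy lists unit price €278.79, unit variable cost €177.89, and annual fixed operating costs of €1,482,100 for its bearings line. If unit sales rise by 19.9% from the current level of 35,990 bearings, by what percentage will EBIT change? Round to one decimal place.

+33.6%

Total contribution margin = 35,990 × €100.90 = €3,631,391.00.
Operating income = contribution − fixed costs = €3,631,391.00 − €1,482,100 = €2,149,291.00.
So DOL = total CM / EBIT = €3,631,391.00 / €2,149,291.00 = 1.6896.
Operating income changes by 1.6896 × +19.9% = +33.6%.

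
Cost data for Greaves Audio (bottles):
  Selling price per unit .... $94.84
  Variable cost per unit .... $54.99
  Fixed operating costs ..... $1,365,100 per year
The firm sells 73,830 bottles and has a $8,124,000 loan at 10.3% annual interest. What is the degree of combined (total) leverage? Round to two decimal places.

Contribution at this volume is 73,830 × $39.85 = $2,942,125.50.
Subtracting fixed costs: EBIT = $2,942,125.50 − $1,365,100 = $1,577,025.50. Interest = $836,772.00, so EBIT − I = $740,253.50.
DCL = contribution ÷ (EBIT − I) = $2,942,125.50 ÷ $740,253.50 = 3.9745.

3.97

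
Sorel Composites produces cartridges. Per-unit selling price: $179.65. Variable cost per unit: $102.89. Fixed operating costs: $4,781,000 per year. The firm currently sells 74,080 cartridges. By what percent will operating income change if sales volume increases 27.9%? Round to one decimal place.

Contribution at this volume is 74,080 × $76.76 = $5,686,380.80.
EBIT = $5,686,380.80 − $4,781,000 = $905,380.80.
Degree of operating leverage = $5,686,380.80 / $905,380.80 = 6.2807.
%ΔEBIT = DOL × %ΔSales = 6.2807 × +27.9% = +175.2%.

+175.2%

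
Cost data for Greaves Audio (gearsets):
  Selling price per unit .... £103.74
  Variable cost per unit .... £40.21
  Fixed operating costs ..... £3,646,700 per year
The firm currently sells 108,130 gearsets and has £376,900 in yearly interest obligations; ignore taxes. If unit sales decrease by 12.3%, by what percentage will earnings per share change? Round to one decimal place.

-29.7%

Contribution at this volume is 108,130 × £63.53 = £6,869,498.90.
Subtracting fixed costs: EBIT = £6,869,498.90 − £3,646,700 = £3,222,798.90.
Interest = £376,900.00, so EBIT − I = £2,845,898.90.
Degree of combined leverage = contribution ÷ (EBIT − I) = £6,869,498.90 ÷ £2,845,898.90 = 2.4138.
%ΔEPS = DCL × %ΔSales = 2.4138 × -12.3% = -29.7%.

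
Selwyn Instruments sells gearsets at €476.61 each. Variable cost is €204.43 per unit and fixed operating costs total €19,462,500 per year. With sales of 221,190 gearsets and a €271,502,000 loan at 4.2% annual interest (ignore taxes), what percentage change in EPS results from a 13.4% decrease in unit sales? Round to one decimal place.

Total contribution margin = 221,190 × €272.18 = €60,203,494.20.
Subtracting fixed costs: EBIT = €60,203,494.20 − €19,462,500 = €40,740,994.20.
Interest = €11,403,084.00, so EBIT − I = €29,337,910.20.
Degree of combined leverage = contribution ÷ (EBIT − I) = €60,203,494.20 ÷ €29,337,910.20 = 2.0521.
EPS therefore changes by 2.0521 × (-13.4%) = -27.5%.

-27.5%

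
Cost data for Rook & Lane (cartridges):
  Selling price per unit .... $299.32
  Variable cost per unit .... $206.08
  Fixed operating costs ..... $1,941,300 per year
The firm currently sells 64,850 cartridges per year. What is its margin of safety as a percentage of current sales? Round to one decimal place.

67.9%

Contribution margin per unit = $299.32 − $206.08 = $93.24. Break-even units = $1,941,300 ÷ $93.24 = 20,820.46; break-even revenue = 20,820.46 × $299.32 = $6,231,981.08.
Current sales = 64,850 × $299.32 = $19,410,902.00.
Margin of safety = ($19,410,902.00 − $6,231,981.08) ÷ $19,410,902.00 = 67.9%.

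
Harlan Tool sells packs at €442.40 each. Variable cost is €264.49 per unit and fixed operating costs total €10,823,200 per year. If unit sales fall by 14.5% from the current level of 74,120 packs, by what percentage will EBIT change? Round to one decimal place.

Total contribution margin = 74,120 × €177.91 = €13,186,689.20.
Subtracting fixed costs: EBIT = €13,186,689.20 − €10,823,200 = €2,363,489.20.
DOL = contribution ÷ EBIT = €13,186,689.20 ÷ €2,363,489.20 = 5.5793.
%ΔEBIT = DOL × %ΔSales = 5.5793 × -14.5% = -80.9%.

-80.9%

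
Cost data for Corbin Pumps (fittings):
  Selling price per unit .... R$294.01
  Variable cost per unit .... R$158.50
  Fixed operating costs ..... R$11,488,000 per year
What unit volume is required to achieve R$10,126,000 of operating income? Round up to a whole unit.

159,502 fittings

Unit CM = price − variable cost = R$294.01 − R$158.50 = R$135.51.
Required volume = (fixed costs + target profit) ÷ CM = (R$11,488,000 + R$10,126,000) ÷ R$135.51 = 159,501.14, so 159,502 fittings.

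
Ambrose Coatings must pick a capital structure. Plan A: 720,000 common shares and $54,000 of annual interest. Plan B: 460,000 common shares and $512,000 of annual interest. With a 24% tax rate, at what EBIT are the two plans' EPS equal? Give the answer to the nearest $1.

Set EPS_A = EPS_B: (EBIT − $54,000)(1 − 0.24) ÷ 720,000 = (EBIT − $512,000)(1 − 0.24) ÷ 460,000.
The (1 − t) factor cancels: (EBIT − 54,000) × 460,000 = (EBIT − 512,000) × 720,000.
EBIT × (720,000 − 460,000) = 512,000 × 720,000 − 54,000 × 460,000 = 343,800,000,000, so EBIT = 343,800,000,000 ÷ 260,000 = 1,322,307.69.

$1,322,308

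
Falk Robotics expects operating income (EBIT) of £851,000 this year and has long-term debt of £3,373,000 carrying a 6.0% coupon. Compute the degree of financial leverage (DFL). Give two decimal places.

Interest = £202,380.00.
DFL = EBIT ÷ (EBIT − I) = £851,000 ÷ (£851,000 − £202,380.00) = £851,000 ÷ £648,620.00 = 1.3120.

1.31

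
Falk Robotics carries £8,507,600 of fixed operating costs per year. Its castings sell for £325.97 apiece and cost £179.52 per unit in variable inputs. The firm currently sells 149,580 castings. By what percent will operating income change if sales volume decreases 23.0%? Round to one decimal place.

Total contribution margin = 149,580 × £146.45 = £21,905,991.00.
Operating income = contribution − fixed costs = £21,905,991.00 − £8,507,600 = £13,398,391.00.
Degree of operating leverage = £21,905,991.00 / £13,398,391.00 = 1.6350.
%ΔEBIT = DOL × %ΔSales = 1.6350 × -23.0% = -37.6%.

-37.6%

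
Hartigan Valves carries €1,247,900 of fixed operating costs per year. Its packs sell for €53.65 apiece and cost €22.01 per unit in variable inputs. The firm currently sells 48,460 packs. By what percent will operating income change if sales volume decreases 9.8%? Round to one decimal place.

-52.7%

At 48,460 units, contribution = 48,460 × €31.64 = €1,533,274.40.
Operating income = contribution − fixed costs = €1,533,274.40 − €1,247,900 = €285,374.40.
Degree of operating leverage = €1,533,274.40 / €285,374.40 = 5.3729.
Operating income changes by 5.3729 × -9.8% = -52.7%.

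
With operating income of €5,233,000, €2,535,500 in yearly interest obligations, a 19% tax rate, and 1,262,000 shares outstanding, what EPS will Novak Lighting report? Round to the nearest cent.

€1.73

Interest = €2,535,500.00, so EBT = €5,233,000 − €2,535,500.00 = €2,697,500.00.
Net income = €2,697,500.00 × (1 − 0.19) = €2,184,975.00.
EPS = €2,184,975.00 ÷ 1,262,000 = €1.73.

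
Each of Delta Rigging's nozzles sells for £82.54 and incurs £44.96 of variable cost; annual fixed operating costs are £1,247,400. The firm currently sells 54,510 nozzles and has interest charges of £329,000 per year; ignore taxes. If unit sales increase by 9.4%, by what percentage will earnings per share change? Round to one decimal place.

Total contribution margin = 54,510 × £37.58 = £2,048,485.80.
Operating income = contribution − fixed costs = £2,048,485.80 − £1,247,400 = £801,085.80.
Interest = £329,000.00, so EBIT − I = £472,085.80.
Degree of combined leverage = contribution ÷ (EBIT − I) = £2,048,485.80 ÷ £472,085.80 = 4.3392.
EPS therefore changes by 4.3392 × (+9.4%) = +40.8%.

+40.8%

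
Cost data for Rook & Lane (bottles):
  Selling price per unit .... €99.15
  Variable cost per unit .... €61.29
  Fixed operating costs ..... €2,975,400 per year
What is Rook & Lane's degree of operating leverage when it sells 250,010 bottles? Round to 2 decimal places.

1.46

Total contribution margin = 250,010 × €37.86 = €9,465,378.60.
EBIT = €9,465,378.60 − €2,975,400 = €6,489,978.60.
So DOL = total CM / EBIT = €9,465,378.60 / €6,489,978.60 = 1.4585.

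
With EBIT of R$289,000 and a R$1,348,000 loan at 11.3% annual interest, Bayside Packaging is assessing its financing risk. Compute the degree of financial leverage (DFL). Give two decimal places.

2.11

Annual interest charges come to R$152,324.00.
DFL = EBIT ÷ (EBIT − I) = R$289,000 ÷ (R$289,000 − R$152,324.00) = R$289,000 ÷ R$136,676.00 = 2.1145.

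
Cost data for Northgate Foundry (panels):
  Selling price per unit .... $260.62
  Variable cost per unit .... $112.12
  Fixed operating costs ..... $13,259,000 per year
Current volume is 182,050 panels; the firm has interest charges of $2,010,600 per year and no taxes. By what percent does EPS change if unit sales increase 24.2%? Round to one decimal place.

+55.6%

Contribution at this volume is 182,050 × $148.50 = $27,034,425.00.
Subtracting fixed costs: EBIT = $27,034,425.00 − $13,259,000 = $13,775,425.00.
Interest = $2,010,600.00, so EBIT − I = $11,764,825.00.
Degree of combined leverage = contribution ÷ (EBIT − I) = $27,034,425.00 ÷ $11,764,825.00 = 2.2979.
%ΔEPS = DCL × %ΔSales = 2.2979 × +24.2% = +55.6%.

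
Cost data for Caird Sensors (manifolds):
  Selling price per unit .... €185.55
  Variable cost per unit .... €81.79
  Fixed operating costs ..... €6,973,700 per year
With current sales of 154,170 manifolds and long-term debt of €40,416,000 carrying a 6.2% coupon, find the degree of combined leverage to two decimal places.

2.45

Contribution at this volume is 154,170 × €103.76 = €15,996,679.20.
Subtracting fixed costs: EBIT = €15,996,679.20 − €6,973,700 = €9,022,979.20. Interest = €2,505,792.00, so EBIT − I = €6,517,187.20.
DCL = contribution ÷ (EBIT − I) = €15,996,679.20 ÷ €6,517,187.20 = 2.4545.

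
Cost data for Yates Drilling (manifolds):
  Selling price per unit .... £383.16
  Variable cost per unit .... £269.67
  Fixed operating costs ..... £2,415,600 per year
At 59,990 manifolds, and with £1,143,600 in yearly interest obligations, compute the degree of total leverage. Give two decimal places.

2.10

Total contribution margin = 59,990 × £113.49 = £6,808,265.10.
EBIT = £6,808,265.10 − £2,415,600 = £4,392,665.10. Interest = £1,143,600.00, so EBIT − I = £3,249,065.10.
Degree of total leverage = total CM / (EBIT − interest) = £6,808,265.10 / £3,249,065.10 = 2.0955.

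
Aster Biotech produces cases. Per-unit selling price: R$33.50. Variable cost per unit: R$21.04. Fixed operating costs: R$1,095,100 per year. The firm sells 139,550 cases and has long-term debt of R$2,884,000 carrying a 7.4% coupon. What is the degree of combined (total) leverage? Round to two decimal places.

4.04

At 139,550 units, contribution = 139,550 × R$12.46 = R$1,738,793.00.
Operating income = contribution − fixed costs = R$1,738,793.00 − R$1,095,100 = R$643,693.00. Interest = R$213,416.00, so EBIT − I = R$430,277.00.
DCL = contribution ÷ (EBIT − I) = R$1,738,793.00 ÷ R$430,277.00 = 4.0411.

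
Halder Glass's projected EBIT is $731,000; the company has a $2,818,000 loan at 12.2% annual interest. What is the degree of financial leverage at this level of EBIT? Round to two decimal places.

1.89

Interest = $343,796.00.
DFL = EBIT ÷ (EBIT − I) = $731,000 ÷ ($731,000 − $343,796.00) = $731,000 ÷ $387,204.00 = 1.8879.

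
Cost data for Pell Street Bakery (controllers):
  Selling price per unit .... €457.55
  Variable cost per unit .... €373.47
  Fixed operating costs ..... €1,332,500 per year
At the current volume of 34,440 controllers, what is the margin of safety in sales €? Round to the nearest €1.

Contribution margin per unit = €457.55 − €373.47 = €84.08. Break-even units = €1,332,500 ÷ €84.08 = 15,848.00; break-even revenue = 15,848.00 × €457.55 = €7,251,253.27.
Current sales = 34,440 × €457.55 = €15,758,022.00.
Margin of safety = €15,758,022.00 − €7,251,253.27 = €8,506,769.

€8,506,769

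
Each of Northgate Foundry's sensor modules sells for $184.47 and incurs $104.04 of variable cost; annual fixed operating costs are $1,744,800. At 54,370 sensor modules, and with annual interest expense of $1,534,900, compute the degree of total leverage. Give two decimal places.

At 54,370 units, contribution = 54,370 × $80.43 = $4,372,979.10.
Subtracting fixed costs: EBIT = $4,372,979.10 − $1,744,800 = $2,628,179.10. Interest = $1,534,900.00.
DOL = $4,372,979.10 ÷ $2,628,179.10 = 1.6639; DFL = $2,628,179.10 ÷ $1,093,279.10 = 2.4039.
Combined leverage = 1.6639 × 2.4039 = 3.9998.

4.00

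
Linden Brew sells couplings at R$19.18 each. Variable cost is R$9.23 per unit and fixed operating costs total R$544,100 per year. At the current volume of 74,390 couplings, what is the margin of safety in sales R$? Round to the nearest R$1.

R$377,972

Contribution margin per unit = R$19.18 − R$9.23 = R$9.95. Break-even units = R$544,100 ÷ R$9.95 = 54,683.42; break-even revenue = 54,683.42 × R$19.18 = R$1,048,827.94.
Actual sales revenue = 74,390 × R$19.18 = R$1,426,800.20.
Margin of safety = R$1,426,800.20 − R$1,048,827.94 = R$377,972.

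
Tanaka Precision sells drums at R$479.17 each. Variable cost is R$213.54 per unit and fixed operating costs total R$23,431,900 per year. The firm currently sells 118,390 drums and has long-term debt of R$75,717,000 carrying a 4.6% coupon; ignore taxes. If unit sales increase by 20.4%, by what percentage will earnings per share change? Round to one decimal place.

+141.5%

At 118,390 units, contribution = 118,390 × R$265.63 = R$31,447,935.70.
EBIT = R$31,447,935.70 − R$23,431,900 = R$8,016,035.70.
Interest = R$3,482,982.00, so EBIT − I = R$4,533,053.70.
Degree of combined leverage = contribution ÷ (EBIT − I) = R$31,447,935.70 ÷ R$4,533,053.70 = 6.9375.
%ΔEPS = DCL × %ΔSales = 6.9375 × +20.4% = +141.5%.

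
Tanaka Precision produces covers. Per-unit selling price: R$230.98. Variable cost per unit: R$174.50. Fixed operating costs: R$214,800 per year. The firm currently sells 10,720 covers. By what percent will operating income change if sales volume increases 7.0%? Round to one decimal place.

Contribution at this volume is 10,720 × R$56.48 = R$605,465.60.
Subtracting fixed costs: EBIT = R$605,465.60 − R$214,800 = R$390,665.60.
Degree of operating leverage = R$605,465.60 / R$390,665.60 = 1.5498.
So EBIT moves 1.5498 × (+7.0%) = +10.8%.

+10.8%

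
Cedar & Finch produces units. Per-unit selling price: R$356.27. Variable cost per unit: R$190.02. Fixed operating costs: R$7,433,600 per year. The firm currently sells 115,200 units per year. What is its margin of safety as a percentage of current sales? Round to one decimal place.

61.2%

Unit CM = price − variable cost = R$356.27 − R$190.02 = R$166.25. Break-even units = R$7,433,600 ÷ R$166.25 = 44,713.38; break-even revenue = 44,713.38 × R$356.27 = R$15,930,037.12.
Current sales = 115,200 × R$356.27 = R$41,042,304.00.
Margin of safety = (R$41,042,304.00 − R$15,930,037.12) ÷ R$41,042,304.00 = 61.2%.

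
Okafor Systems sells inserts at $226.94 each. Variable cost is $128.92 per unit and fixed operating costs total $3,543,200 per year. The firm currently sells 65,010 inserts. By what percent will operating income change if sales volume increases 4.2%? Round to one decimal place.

At 65,010 units, contribution = 65,010 × $98.02 = $6,372,280.20.
Operating income = contribution − fixed costs = $6,372,280.20 − $3,543,200 = $2,829,080.20.
DOL = contribution ÷ EBIT = $6,372,280.20 ÷ $2,829,080.20 = 2.2524.
%ΔEBIT = DOL × %ΔSales = 2.2524 × +4.2% = +9.5%.

+9.5%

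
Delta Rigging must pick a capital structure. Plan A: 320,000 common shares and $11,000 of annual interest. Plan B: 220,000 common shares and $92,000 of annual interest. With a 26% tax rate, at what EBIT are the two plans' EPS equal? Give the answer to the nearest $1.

At indifference, (EBIT − 11,000)(1 − t)/320,000 = (EBIT − 92,000)(1 − t)/220,000.
Cancelling (1 − t) and cross-multiplying: 220,000·(EBIT − 11,000) = 320,000·(EBIT − 92,000).
Solving, EBIT = (92,000·320,000 − 11,000·220,000) / (320,000 − 220,000) = 27,020,000,000 / 100,000 = 270,200.00.

$270,200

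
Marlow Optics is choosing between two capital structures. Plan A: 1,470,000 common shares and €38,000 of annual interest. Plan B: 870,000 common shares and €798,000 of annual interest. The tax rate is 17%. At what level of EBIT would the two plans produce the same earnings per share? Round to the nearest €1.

Set EPS_A = EPS_B: (EBIT − €38,000)(1 − 0.17) ÷ 1,470,000 = (EBIT − €798,000)(1 − 0.17) ÷ 870,000.
The (1 − t) factor cancels: (EBIT − 38,000) × 870,000 = (EBIT − 798,000) × 1,470,000.
Solving, EBIT = (798,000·1,470,000 − 38,000·870,000) / (1,470,000 − 870,000) = 1,140,000,000,000 / 600,000 = 1,900,000.00.

€1,900,000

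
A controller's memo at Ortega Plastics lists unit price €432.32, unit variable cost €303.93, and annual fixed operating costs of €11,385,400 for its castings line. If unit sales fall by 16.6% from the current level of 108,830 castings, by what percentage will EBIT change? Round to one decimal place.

At 108,830 units, contribution = 108,830 × €128.39 = €13,972,683.70.
EBIT = €13,972,683.70 − €11,385,400 = €2,587,283.70.
DOL = contribution ÷ EBIT = €13,972,683.70 ÷ €2,587,283.70 = 5.4005.
%ΔEBIT = DOL × %ΔSales = 5.4005 × -16.6% = -89.6%.

-89.6%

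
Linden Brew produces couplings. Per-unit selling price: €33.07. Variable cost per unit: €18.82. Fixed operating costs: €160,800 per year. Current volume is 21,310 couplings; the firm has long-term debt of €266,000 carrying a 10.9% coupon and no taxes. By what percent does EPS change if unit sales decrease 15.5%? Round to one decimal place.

Total contribution margin = 21,310 × €14.25 = €303,667.50.
Operating income = contribution − fixed costs = €303,667.50 − €160,800 = €142,867.50.
Interest = €28,994.00, so EBIT − I = €113,873.50.
Degree of combined leverage = contribution ÷ (EBIT − I) = €303,667.50 ÷ €113,873.50 = 2.6667.
EPS therefore changes by 2.6667 × (-15.5%) = -41.3%.

-41.3%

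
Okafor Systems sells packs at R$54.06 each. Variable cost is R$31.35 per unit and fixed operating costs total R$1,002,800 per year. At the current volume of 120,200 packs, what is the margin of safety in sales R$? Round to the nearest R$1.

R$4,110,898

Unit CM = price − variable cost = R$54.06 − R$31.35 = R$22.71. Break-even units = R$1,002,800 ÷ R$22.71 = 44,156.76; break-even revenue = 44,156.76 × R$54.06 = R$2,387,114.40.
Actual sales revenue = 120,200 × R$54.06 = R$6,498,012.00.
Margin of safety = R$6,498,012.00 − R$2,387,114.40 = R$4,110,898.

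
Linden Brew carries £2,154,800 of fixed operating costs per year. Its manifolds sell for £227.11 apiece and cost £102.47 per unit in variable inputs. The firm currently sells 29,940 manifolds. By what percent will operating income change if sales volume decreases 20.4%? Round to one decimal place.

Contribution at this volume is 29,940 × £124.64 = £3,731,721.60.
EBIT = £3,731,721.60 − £2,154,800 = £1,576,921.60.
So DOL = total CM / EBIT = £3,731,721.60 / £1,576,921.60 = 2.3665.
%ΔEBIT = DOL × %ΔSales = 2.3665 × -20.4% = -48.3%.

-48.3%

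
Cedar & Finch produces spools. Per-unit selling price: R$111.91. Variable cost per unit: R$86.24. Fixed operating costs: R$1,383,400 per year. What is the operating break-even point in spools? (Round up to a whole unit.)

53,892 spools

Contribution margin per unit = R$111.91 − R$86.24 = R$25.67.
Break-even Q = R$1,383,400 / R$25.67 = 53,891.70 → 53,892 spools.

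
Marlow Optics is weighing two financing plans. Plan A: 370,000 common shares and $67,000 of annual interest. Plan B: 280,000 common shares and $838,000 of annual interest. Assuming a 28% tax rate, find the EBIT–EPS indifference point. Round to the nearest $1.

$3,236,667

Set EPS_A = EPS_B: (EBIT − $67,000)(1 − 0.28) ÷ 370,000 = (EBIT − $838,000)(1 − 0.28) ÷ 280,000.
The (1 − t) factor cancels: (EBIT − 67,000) × 280,000 = (EBIT − 838,000) × 370,000.
Solving, EBIT = (838,000·370,000 − 67,000·280,000) / (370,000 − 280,000) = 291,300,000,000 / 90,000 = 3,236,666.67.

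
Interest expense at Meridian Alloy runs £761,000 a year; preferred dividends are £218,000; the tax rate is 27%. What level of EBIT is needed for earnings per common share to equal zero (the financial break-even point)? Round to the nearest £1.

Preferred dividends are paid after tax, so their pre-tax equivalent is £218,000 ÷ (1 − 0.27) = £298,630.14.
EPS = 0 when EBIT covers interest plus the pre-tax preferred burden: £761,000 + £298,630.14 = £1,059,630.14.

£1,059,630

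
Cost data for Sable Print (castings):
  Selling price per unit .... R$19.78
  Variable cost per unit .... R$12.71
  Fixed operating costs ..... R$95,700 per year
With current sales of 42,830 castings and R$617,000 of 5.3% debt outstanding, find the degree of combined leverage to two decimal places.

Total contribution margin = 42,830 × R$7.07 = R$302,808.10.
Operating income = contribution − fixed costs = R$302,808.10 − R$95,700 = R$207,108.10. Interest = R$32,701.00.
DOL = R$302,808.10 ÷ R$207,108.10 = 1.4621; DFL = R$207,108.10 ÷ R$174,407.10 = 1.1875.
DCL = DOL × DFL = 1.4621 × 1.1875 = 1.7362.

1.74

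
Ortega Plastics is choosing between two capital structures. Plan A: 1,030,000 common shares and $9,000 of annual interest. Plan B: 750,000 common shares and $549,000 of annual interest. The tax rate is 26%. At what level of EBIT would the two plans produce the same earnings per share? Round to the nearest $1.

At indifference, (EBIT − 9,000)(1 − t)/1,030,000 = (EBIT − 549,000)(1 − t)/750,000.
The (1 − t) factor cancels: (EBIT − 9,000) × 750,000 = (EBIT − 549,000) × 1,030,000.
Solving, EBIT = (549,000·1,030,000 − 9,000·750,000) / (1,030,000 − 750,000) = 558,720,000,000 / 280,000 = 1,995,428.57.

$1,995,429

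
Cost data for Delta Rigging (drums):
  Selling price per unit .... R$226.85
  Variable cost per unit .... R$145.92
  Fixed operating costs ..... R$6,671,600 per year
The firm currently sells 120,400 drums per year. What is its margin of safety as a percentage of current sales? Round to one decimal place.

Unit CM = price − variable cost = R$226.85 − R$145.92 = R$80.93. Break-even units = R$6,671,600 ÷ R$80.93 = 82,436.67; break-even revenue = 82,436.67 × R$226.85 = R$18,700,759.42.
Current sales = 120,400 × R$226.85 = R$27,312,740.00.
Margin of safety = (R$27,312,740.00 − R$18,700,759.42) ÷ R$27,312,740.00 = 31.5%.

31.5%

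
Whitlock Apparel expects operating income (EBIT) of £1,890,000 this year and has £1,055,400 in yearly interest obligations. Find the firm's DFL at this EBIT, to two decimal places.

Annual interest charges come to £1,055,400.00.
DFL = EBIT ÷ (EBIT − I) = £1,890,000 ÷ (£1,890,000 − £1,055,400.00) = £1,890,000 ÷ £834,600.00 = 2.2646.

2.26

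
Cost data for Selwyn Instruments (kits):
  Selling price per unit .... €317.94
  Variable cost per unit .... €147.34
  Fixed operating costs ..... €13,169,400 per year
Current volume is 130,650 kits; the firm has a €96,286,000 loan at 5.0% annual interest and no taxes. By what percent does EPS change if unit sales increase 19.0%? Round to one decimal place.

At 130,650 units, contribution = 130,650 × €170.60 = €22,288,890.00.
Operating income = contribution − fixed costs = €22,288,890.00 − €13,169,400 = €9,119,490.00.
Interest = €4,814,300.00, so EBIT − I = €4,305,190.00.
DCL = total CM / (EBIT − I) = €22,288,890.00 / €4,305,190.00 = 5.1772.
%ΔEPS = DCL × %ΔSales = 5.1772 × +19.0% = +98.4%.

+98.4%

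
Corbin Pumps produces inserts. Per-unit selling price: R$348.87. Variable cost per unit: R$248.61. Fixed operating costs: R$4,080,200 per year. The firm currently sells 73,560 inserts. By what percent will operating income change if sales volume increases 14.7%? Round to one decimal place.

At 73,560 units, contribution = 73,560 × R$100.26 = R$7,375,125.60.
Subtracting fixed costs: EBIT = R$7,375,125.60 − R$4,080,200 = R$3,294,925.60.
DOL = contribution ÷ EBIT = R$7,375,125.60 ÷ R$3,294,925.60 = 2.2383.
%ΔEBIT = DOL × %ΔSales = 2.2383 × +14.7% = +32.9%.

+32.9%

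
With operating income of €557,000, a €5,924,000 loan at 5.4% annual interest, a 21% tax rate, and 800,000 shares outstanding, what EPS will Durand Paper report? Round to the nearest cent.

€0.23

Interest = €319,896.00, so EBT = €557,000 − €319,896.00 = €237,104.00.
Net income = €237,104.00 × (1 − 0.21) = €187,312.16.
Per share: €187,312.16 / 800,000 shares = €0.23.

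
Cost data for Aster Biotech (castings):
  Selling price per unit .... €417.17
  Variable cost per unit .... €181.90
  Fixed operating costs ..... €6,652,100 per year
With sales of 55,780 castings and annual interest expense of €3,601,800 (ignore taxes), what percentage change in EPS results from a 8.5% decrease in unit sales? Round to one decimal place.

-38.9%

At 55,780 units, contribution = 55,780 × €235.27 = €13,123,360.60.
EBIT = €13,123,360.60 − €6,652,100 = €6,471,260.60.
After interest of €3,601,800.00, pre-tax earnings = €2,869,460.60.
DCL = total CM / (EBIT − I) = €13,123,360.60 / €2,869,460.60 = 4.5735.
EPS therefore changes by 4.5735 × (-8.5%) = -38.9%.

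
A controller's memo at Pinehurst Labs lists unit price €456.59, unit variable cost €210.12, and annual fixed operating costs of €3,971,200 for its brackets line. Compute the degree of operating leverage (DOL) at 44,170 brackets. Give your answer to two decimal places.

Total contribution margin = 44,170 × €246.47 = €10,886,579.90.
Subtracting fixed costs: EBIT = €10,886,579.90 − €3,971,200 = €6,915,379.90.
So DOL = total CM / EBIT = €10,886,579.90 / €6,915,379.90 = 1.5743.

1.57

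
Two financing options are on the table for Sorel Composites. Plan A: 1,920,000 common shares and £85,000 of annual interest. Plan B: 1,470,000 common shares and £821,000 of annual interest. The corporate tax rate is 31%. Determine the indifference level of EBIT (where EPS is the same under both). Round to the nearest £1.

£3,225,267

At indifference, (EBIT − 85,000)(1 − t)/1,920,000 = (EBIT − 821,000)(1 − t)/1,470,000.
Cancelling (1 − t) and cross-multiplying: 1,470,000·(EBIT − 85,000) = 1,920,000·(EBIT − 821,000).
Solving, EBIT = (821,000·1,920,000 − 85,000·1,470,000) / (1,920,000 − 1,470,000) = 1,451,370,000,000 / 450,000 = 3,225,266.67.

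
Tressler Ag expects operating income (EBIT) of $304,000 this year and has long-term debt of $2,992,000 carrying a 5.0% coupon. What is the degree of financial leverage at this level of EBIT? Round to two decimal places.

Interest = $149,600.00.
DFL = EBIT ÷ (EBIT − I) = $304,000 ÷ ($304,000 − $149,600.00) = $304,000 ÷ $154,400.00 = 1.9689.

1.97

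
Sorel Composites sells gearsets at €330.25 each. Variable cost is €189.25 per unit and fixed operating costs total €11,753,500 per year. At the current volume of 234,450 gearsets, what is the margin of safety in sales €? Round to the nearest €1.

€49,898,081

Contribution margin per unit = €330.25 − €189.25 = €141.00. Break-even units = €11,753,500 ÷ €141.00 = 83,358.16; break-even revenue = 83,358.16 × €330.25 = €27,529,031.03.
Current sales = 234,450 × €330.25 = €77,427,112.50.
Margin of safety = €77,427,112.50 − €27,529,031.03 = €49,898,081.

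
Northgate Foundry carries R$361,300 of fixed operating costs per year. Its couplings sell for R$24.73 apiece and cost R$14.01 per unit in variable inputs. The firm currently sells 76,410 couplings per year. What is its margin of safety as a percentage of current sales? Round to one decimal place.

Contribution margin per unit = R$24.73 − R$14.01 = R$10.72. Break-even units = R$361,300 ÷ R$10.72 = 33,703.36; break-even revenue = 33,703.36 × R$24.73 = R$833,484.05.
Current sales = 76,410 × R$24.73 = R$1,889,619.30.
Margin of safety = (R$1,889,619.30 − R$833,484.05) ÷ R$1,889,619.30 = 55.9%.

55.9%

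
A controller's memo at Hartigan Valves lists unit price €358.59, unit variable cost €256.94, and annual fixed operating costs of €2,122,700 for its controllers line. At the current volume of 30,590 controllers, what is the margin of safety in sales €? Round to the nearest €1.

€3,481,034

Unit CM = price − variable cost = €358.59 − €256.94 = €101.65. Break-even units = €2,122,700 ÷ €101.65 = 20,882.44; break-even revenue = 20,882.44 × €358.59 = €7,488,234.07.
Actual sales revenue = 30,590 × €358.59 = €10,969,268.10.
Margin of safety = €10,969,268.10 − €7,488,234.07 = €3,481,034.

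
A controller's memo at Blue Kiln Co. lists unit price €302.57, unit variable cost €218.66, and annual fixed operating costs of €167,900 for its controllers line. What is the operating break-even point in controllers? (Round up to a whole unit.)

Each unit contributes €302.57 − €218.66 = €83.91.
Units to break even: €167,900 ÷ €83.91 = 2,000.95, rounded up to 2,001.

2,001 controllers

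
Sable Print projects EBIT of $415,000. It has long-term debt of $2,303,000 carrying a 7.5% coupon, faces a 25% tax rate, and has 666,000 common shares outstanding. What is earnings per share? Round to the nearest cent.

$0.27

Interest = $172,725.00, so EBT = $415,000 − $172,725.00 = $242,275.00.
After tax at 25%: net income = $242,275.00 × 0.75 = $181,706.25.
Per share: $181,706.25 / 666,000 shares = $0.27.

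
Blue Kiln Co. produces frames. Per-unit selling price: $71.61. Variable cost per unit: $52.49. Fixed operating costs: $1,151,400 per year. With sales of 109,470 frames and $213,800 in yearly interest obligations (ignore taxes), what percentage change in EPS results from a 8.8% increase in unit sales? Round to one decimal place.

+25.3%

Total contribution margin = 109,470 × $19.12 = $2,093,066.40.
Subtracting fixed costs: EBIT = $2,093,066.40 − $1,151,400 = $941,666.40.
Interest = $213,800.00, so EBIT − I = $727,866.40.
Degree of combined leverage = contribution ÷ (EBIT − I) = $2,093,066.40 ÷ $727,866.40 = 2.8756.
%ΔEPS = DCL × %ΔSales = 2.8756 × +8.8% = +25.3%.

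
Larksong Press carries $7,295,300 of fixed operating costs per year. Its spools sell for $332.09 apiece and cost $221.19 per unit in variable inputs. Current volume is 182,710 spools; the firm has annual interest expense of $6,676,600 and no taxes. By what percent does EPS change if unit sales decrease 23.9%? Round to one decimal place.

-77.0%

Total contribution margin = 182,710 × $110.90 = $20,262,539.00.
Subtracting fixed costs: EBIT = $20,262,539.00 − $7,295,300 = $12,967,239.00.
After interest of $6,676,600.00, pre-tax earnings = $6,290,639.00.
Degree of combined leverage = contribution ÷ (EBIT − I) = $20,262,539.00 ÷ $6,290,639.00 = 3.2211.
%ΔEPS = DCL × %ΔSales = 3.2211 × -23.9% = -77.0%.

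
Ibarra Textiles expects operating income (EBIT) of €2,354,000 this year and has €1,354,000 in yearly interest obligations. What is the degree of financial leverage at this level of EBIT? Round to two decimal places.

2.35

Annual interest charges come to €1,354,000.00.
Degree of financial leverage = EBIT / (EBIT − interest) = €2,354,000 / €1,000,000.00 = 2.3540.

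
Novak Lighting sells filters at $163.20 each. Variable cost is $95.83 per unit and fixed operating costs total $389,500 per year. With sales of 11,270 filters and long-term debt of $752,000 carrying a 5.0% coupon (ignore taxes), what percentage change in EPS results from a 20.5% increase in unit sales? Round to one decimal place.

+46.9%

Total contribution margin = 11,270 × $67.37 = $759,259.90.
EBIT = $759,259.90 − $389,500 = $369,759.90.
After interest of $37,600.00, pre-tax earnings = $332,159.90.
DCL = total CM / (EBIT − I) = $759,259.90 / $332,159.90 = 2.2858.
%ΔEPS = DCL × %ΔSales = 2.2858 × +20.5% = +46.9%.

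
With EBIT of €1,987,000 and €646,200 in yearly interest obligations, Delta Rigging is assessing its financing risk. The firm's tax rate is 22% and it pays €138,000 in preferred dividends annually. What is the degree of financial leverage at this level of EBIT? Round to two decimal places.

1.71

Interest = €646,200.00.
Preferred dividends grossed up pre-tax: €138,000 / (1 − 0.22) = €176,923.08.
DFL = EBIT ÷ [EBIT − I − D_p/(1−t)] = €1,987,000 ÷ [€1,987,000 − €646,200.00 − €176,923.08] = €1,987,000 ÷ €1,163,876.92 = 1.7072.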